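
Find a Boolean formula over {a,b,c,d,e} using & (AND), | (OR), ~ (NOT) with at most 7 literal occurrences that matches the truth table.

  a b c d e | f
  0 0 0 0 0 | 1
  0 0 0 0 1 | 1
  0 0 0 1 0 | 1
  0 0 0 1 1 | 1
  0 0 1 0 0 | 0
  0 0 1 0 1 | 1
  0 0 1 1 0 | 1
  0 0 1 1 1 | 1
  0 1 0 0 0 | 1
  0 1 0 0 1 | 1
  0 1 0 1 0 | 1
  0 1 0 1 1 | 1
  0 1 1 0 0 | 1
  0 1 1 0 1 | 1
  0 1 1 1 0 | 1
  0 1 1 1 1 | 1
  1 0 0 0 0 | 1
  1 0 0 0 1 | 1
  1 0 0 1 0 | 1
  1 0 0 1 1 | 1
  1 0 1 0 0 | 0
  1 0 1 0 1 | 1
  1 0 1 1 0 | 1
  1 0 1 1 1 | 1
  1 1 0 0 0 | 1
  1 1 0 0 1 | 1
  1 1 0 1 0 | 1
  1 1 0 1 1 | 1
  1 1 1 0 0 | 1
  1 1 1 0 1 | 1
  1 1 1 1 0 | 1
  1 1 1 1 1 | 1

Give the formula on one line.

  ~c = 11110000111100001111000011110000
  (b | ~c) = 11110000111111111111000011111111
  ~d = 11001100110011001100110011001100
  (e & ~d) = 01000100010001000100010001000100
  ((e & ~d) | d) = 01110111011101110111011101110111
  ((b | ~c) | ((e & ~d) | d)) = 11110111111111111111011111111111

((b | ~c) | ((e & ~d) | d))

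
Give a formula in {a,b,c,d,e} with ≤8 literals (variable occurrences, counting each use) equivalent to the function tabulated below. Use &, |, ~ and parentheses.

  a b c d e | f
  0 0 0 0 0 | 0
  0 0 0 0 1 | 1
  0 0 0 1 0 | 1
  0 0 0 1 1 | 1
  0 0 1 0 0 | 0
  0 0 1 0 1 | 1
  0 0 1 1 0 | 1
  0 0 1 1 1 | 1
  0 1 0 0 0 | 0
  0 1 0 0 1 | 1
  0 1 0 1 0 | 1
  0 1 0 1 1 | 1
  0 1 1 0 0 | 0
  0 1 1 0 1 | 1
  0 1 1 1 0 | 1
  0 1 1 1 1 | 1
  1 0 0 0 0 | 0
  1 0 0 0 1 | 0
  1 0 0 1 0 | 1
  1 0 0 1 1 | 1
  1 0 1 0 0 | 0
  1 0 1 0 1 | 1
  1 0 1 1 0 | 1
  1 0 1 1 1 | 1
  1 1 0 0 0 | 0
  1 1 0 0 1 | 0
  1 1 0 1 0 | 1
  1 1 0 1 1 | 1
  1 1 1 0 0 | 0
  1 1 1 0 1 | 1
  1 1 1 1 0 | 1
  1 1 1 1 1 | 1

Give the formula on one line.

  ~a = 11111111111111110000000000000000
  ~c = 11110000111100001111000011110000
  (~a & ~c) = 11110000111100000000000000000000
  (c | (~a & ~c)) = 11111111111111110000111100001111
  (e & (c | (~a & ~c))) = 01010101010101010000010100000101
  ((e & (c | (~a & ~c))) | d) = 01110111011101110011011100110111

((e & (c | (~a & ~c))) | d)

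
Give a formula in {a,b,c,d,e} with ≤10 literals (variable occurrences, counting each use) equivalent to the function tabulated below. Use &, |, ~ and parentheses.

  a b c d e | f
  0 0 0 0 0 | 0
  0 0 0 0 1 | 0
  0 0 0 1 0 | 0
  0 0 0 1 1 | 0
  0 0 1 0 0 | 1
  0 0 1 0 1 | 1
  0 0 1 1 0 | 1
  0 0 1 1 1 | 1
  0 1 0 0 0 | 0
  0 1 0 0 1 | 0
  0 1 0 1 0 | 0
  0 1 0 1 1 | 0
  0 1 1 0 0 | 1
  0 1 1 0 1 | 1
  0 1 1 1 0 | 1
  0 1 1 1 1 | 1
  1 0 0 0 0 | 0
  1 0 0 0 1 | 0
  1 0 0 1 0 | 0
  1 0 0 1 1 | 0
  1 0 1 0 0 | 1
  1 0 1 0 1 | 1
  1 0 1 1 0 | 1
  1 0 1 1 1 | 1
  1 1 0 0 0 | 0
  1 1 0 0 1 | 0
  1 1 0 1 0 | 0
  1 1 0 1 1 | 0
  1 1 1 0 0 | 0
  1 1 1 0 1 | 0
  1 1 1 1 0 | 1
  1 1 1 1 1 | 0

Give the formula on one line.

  ~b = 11111111000000001111111100000000
  ~a = 11111111111111110000000000000000
  (~b | ~a) = 11111111111111111111111100000000
  ~e = 10101010101010101010101010101010
  ((~b | ~a) | ~e) = 11111111111111111111111110101010
  (c & ((~b | ~a) | ~e)) = 00001111000011110000111100001010
  (e | ~b) = 11111111010101011111111101010101
  (d | ~a) = 11111111111111110011001100110011
  ((e | ~b) | (d | ~a)) = 11111111111111111111111101110111
  ((c & ((~b | ~a) | ~e)) & ((e | ~b) | (d | ~a))) = 00001111000011110000111100000010

((c & ((~b | ~a) | ~e)) & ((e | ~b) | (d | ~a)))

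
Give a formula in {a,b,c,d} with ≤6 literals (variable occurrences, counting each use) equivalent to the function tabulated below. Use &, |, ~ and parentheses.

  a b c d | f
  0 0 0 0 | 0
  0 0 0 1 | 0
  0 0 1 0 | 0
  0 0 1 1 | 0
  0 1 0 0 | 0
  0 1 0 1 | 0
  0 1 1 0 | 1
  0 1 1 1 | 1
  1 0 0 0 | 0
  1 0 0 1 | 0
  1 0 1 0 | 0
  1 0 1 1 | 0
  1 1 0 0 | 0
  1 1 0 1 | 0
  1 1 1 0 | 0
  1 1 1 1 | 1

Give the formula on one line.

  (c & b) = 0000001100000011
  ~a = 1111111100000000
  (d | ~a) = 1111111101010101
  (b & (d | ~a)) = 0000111100000101
  ((c & b) & (b & (d | ~a))) = 0000001100000001

((c & b) & (b & (d | ~a)))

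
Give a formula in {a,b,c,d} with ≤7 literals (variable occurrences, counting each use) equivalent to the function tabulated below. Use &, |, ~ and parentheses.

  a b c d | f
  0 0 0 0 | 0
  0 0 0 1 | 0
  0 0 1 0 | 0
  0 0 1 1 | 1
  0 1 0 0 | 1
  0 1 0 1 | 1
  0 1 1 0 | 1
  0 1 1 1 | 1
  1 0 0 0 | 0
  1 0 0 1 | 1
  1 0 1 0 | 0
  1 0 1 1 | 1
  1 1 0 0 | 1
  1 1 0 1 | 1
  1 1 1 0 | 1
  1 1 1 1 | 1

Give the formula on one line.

(b | (d & (c | a)))

  (c | a) = 0011001111111111
  (d & (c | a)) = 0001000101010101
  (b | (d & (c | a))) = 0001111101011111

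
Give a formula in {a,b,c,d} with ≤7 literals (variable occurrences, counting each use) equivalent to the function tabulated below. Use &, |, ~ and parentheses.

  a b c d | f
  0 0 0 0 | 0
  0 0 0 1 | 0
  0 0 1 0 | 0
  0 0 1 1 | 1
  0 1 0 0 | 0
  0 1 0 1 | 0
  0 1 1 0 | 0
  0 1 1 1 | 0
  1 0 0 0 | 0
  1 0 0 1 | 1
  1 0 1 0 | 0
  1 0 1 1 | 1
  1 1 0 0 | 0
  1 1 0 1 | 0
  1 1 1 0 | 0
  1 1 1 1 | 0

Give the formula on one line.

((c | ((c | a) & d)) & (~b & d))

  (c | a) = 0011001111111111
  ((c | a) & d) = 0001000101010101
  (c | ((c | a) & d)) = 0011001101110111
  ~b = 1111000011110000
  (~b & d) = 0101000001010000
  ((c | ((c | a) & d)) & (~b & d)) = 0001000001010000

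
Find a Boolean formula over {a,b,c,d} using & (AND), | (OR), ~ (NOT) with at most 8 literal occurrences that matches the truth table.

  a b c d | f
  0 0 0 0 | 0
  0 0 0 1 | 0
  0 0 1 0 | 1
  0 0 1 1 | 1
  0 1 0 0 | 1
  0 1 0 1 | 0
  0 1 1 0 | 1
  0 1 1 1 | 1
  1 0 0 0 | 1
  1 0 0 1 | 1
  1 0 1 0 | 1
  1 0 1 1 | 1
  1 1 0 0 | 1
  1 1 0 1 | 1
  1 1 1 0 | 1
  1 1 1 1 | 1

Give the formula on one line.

  (a | c) = 0011001111111111
  (b | d) = 0101111101011111
  ~a = 1111111100000000
  (~a | b) = 1111111100001111
  ~c = 1100110011001100
  ~d = 1010101010101010
  (~c & ~d) = 1000100010001000
  ((~a | b) & (~c & ~d)) = 1000100000001000
  ((b | d) & ((~a | b) & (~c & ~d))) = 0000100000001000
  ((a | c) | ((b | d) & ((~a | b) & (~c & ~d)))) = 0011101111111111

((a | c) | ((b | d) & ((~a | b) & (~c & ~d))))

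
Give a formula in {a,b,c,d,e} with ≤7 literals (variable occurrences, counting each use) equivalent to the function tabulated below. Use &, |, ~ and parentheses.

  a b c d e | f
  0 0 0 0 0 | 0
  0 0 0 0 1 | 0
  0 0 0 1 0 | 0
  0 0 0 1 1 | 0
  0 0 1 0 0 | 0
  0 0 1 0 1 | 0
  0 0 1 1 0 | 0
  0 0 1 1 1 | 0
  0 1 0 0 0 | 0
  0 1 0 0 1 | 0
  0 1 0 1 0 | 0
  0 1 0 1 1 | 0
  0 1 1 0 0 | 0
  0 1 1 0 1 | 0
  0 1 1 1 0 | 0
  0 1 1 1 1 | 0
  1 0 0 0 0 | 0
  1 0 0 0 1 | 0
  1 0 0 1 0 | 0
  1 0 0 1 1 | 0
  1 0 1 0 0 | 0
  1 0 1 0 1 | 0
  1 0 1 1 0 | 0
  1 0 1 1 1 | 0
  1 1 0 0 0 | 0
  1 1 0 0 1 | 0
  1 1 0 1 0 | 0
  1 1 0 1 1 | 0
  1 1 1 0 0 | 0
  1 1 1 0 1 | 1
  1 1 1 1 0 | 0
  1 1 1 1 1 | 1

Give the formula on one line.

(((((a & c) & b) | ~c) & b) & (c & e))

  (a & c) = 00000000000000000000111100001111
  ((a & c) & b) = 00000000000000000000000000001111
  ~c = 11110000111100001111000011110000
  (((a & c) & b) | ~c) = 11110000111100001111000011111111
  ((((a & c) & b) | ~c) & b) = 00000000111100000000000011111111
  (c & e) = 00000101000001010000010100000101
  (((((a & c) & b) | ~c) & b) & (c & e)) = 00000000000000000000000000000101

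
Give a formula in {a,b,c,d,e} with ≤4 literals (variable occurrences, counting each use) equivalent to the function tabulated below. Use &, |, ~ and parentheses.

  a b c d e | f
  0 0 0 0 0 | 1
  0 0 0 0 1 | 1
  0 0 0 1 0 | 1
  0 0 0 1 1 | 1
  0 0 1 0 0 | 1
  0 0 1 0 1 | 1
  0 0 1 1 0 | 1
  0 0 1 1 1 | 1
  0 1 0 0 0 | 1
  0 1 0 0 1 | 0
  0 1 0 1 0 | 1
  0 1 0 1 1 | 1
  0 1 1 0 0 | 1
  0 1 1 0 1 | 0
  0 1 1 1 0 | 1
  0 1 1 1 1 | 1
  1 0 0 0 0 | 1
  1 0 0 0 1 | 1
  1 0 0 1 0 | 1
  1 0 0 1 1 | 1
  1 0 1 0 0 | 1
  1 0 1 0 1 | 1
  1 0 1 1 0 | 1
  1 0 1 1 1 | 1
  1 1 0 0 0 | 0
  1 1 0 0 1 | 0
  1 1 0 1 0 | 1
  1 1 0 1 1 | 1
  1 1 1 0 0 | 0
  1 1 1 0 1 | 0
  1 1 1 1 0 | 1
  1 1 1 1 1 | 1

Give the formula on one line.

  ~b = 11111111000000001111111100000000
  (d | ~b) = 11111111001100111111111100110011
  ~e = 10101010101010101010101010101010
  ~a = 11111111111111110000000000000000
  (~e & ~a) = 10101010101010100000000000000000
  ((d | ~b) | (~e & ~a)) = 11111111101110111111111100110011

((d | ~b) | (~e & ~a))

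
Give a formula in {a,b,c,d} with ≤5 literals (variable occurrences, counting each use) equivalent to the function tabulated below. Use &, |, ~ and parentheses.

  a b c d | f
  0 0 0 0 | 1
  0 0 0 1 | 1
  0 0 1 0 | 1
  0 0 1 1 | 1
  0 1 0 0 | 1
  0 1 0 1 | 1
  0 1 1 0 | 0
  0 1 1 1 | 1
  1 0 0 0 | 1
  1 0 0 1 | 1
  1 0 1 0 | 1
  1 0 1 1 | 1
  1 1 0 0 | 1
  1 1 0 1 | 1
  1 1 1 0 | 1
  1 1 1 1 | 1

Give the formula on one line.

  ~c = 1100110011001100
  (d | ~c) = 1101110111011101
  (a | (d | ~c)) = 1101110111111111
  ~b = 1111000011110000
  ((a | (d | ~c)) | ~b) = 1111110111111111

((a | (d | ~c)) | ~b)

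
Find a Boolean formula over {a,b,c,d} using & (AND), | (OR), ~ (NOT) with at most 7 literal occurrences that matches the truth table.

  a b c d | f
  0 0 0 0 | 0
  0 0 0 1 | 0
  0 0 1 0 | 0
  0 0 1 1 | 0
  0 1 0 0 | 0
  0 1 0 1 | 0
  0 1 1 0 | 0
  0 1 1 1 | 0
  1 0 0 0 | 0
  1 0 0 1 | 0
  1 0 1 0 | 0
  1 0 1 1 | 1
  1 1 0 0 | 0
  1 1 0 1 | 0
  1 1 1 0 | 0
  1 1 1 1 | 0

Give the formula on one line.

  ~c = 1100110011001100
  ~b = 1111000011110000
  (~c | ~b) = 1111110011111100
  (c & (~c | ~b)) = 0011000000110000
  (d & a) = 0000000001010101
  (~c | (d & a)) = 1100110011011101
  ((c & (~c | ~b)) & (~c | (d & a))) = 0000000000010000

((c & (~c | ~b)) & (~c | (d & a)))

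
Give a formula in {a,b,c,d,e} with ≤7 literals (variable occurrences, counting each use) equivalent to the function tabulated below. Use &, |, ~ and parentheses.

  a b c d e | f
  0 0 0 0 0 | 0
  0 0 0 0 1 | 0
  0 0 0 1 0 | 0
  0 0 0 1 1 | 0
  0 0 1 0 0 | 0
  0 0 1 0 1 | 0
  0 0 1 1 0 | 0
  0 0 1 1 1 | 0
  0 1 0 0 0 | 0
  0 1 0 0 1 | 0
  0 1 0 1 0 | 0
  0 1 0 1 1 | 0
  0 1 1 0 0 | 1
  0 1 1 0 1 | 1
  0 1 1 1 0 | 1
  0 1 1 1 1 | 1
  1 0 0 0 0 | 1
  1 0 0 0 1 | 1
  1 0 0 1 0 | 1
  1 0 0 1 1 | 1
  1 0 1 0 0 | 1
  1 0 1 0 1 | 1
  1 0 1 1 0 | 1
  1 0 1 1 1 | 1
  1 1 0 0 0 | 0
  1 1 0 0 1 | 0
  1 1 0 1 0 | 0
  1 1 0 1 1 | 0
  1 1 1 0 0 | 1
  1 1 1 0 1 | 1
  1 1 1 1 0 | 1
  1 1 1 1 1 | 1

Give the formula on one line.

((c & b) | (~b & a))

  (c & b) = 00000000000011110000000000001111
  ~b = 11111111000000001111111100000000
  (~b & a) = 00000000000000001111111100000000
  ((c & b) | (~b & a)) = 00000000000011111111111100001111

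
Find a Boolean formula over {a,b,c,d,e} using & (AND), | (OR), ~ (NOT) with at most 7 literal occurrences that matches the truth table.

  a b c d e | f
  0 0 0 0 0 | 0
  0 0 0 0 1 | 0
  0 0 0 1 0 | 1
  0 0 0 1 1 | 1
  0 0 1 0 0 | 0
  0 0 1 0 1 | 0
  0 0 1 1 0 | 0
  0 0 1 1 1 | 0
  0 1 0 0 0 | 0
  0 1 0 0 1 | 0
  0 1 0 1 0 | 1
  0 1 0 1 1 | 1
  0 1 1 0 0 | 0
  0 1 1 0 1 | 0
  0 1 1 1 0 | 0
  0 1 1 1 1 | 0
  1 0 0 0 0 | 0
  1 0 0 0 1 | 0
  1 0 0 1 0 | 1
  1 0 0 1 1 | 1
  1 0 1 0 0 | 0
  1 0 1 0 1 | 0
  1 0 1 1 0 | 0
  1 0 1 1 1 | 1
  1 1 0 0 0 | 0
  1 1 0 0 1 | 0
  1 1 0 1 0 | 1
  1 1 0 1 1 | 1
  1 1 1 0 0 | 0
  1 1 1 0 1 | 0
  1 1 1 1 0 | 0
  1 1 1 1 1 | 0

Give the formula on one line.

  ~c = 11110000111100001111000011110000
  ~d = 11001100110011001100110011001100
  (~c | ~d) = 11111100111111001111110011111100
  (d & (~c | ~d)) = 00110000001100000011000000110000
  ~b = 11111111000000001111111100000000
  (~b & d) = 00110011000000000011001100000000
  (e & (~b & d)) = 00010001000000000001000100000000
  ((e & (~b & d)) & a) = 00000000000000000001000100000000
  ((d & (~c | ~d)) | ((e & (~b & d)) & a)) = 00110000001100000011000100110000

((d & (~c | ~d)) | ((e & (~b & d)) & a))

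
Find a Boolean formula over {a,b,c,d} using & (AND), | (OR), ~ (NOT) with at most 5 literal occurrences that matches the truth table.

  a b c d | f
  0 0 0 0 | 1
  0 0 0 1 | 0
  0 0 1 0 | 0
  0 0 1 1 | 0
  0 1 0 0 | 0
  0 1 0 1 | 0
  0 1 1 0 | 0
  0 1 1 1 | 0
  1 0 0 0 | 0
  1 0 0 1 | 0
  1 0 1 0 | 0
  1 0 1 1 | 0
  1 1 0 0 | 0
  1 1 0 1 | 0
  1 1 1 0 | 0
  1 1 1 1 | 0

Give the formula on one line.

  ~d = 1010101010101010
  (c | ~d) = 1011101110111011
  ~b = 1111000011110000
  ((c | ~d) & ~b) = 1011000010110000
  ~a = 1111111100000000
  (((c | ~d) & ~b) & ~a) = 1011000000000000
  ~c = 1100110011001100
  ((((c | ~d) & ~b) & ~a) & ~c) = 1000000000000000

((((c | ~d) & ~b) & ~a) & ~c)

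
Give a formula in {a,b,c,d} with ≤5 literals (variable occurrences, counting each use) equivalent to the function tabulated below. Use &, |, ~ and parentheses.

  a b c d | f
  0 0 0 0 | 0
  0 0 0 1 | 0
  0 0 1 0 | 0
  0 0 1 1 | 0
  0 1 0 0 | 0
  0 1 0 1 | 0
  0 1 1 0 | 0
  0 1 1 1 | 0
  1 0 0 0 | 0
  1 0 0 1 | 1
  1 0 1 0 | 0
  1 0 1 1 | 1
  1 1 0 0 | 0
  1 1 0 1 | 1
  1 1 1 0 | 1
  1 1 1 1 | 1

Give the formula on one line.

((d | (b & (~b | c))) & a)

  ~b = 1111000011110000
  (~b | c) = 1111001111110011
  (b & (~b | c)) = 0000001100000011
  (d | (b & (~b | c))) = 0101011101010111
  ((d | (b & (~b | c))) & a) = 0000000001010111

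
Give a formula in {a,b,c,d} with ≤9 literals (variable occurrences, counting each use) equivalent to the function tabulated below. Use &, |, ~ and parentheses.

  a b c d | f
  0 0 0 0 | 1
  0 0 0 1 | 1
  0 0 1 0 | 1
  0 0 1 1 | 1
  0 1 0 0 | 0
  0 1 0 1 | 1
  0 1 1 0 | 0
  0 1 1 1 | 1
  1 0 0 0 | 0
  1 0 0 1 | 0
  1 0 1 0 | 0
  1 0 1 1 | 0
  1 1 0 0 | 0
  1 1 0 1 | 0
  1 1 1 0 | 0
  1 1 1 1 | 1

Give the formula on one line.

  ~a = 1111111100000000
  (c | ~a) = 1111111100110011
  ~b = 1111000011110000
  (d | ~b) = 1111010111110101
  ~c = 1100110011001100
  (~a | b) = 1111111100001111
  (~c | (~a | b)) = 1111111111001111
  ((d | ~b) & (~c | (~a | b))) = 1111010111000101
  ((c | ~a) & ((d | ~b) & (~c | (~a | b)))) = 1111010100000001

((c | ~a) & ((d | ~b) & (~c | (~a | b))))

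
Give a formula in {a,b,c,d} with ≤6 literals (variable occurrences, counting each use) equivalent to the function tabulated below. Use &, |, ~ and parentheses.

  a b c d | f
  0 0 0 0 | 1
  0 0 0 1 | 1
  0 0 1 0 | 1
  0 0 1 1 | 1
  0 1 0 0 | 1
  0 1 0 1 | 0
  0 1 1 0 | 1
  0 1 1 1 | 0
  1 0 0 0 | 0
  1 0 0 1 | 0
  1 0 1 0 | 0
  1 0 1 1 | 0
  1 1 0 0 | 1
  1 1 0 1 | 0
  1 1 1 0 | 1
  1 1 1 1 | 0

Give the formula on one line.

  ~a = 1111111100000000
  (b | ~a) = 1111111100001111
  ~d = 1010101010101010
  ~b = 1111000011110000
  (~d | ~b) = 1111101011111010
  ((b | ~a) & (~d | ~b)) = 1111101000001010

((b | ~a) & (~d | ~b))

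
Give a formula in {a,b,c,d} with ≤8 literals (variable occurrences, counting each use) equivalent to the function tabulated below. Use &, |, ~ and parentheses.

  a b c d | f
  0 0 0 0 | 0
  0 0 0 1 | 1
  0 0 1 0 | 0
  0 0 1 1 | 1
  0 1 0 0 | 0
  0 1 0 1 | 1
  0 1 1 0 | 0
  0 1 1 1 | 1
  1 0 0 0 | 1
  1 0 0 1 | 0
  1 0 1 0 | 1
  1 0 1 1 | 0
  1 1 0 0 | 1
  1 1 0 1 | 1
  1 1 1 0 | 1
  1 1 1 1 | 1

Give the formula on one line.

((~a | (~d | b)) & (d | a))

  ~a = 1111111100000000
  ~d = 1010101010101010
  (~d | b) = 1010111110101111
  (~a | (~d | b)) = 1111111110101111
  (d | a) = 0101010111111111
  ((~a | (~d | b)) & (d | a)) = 0101010110101111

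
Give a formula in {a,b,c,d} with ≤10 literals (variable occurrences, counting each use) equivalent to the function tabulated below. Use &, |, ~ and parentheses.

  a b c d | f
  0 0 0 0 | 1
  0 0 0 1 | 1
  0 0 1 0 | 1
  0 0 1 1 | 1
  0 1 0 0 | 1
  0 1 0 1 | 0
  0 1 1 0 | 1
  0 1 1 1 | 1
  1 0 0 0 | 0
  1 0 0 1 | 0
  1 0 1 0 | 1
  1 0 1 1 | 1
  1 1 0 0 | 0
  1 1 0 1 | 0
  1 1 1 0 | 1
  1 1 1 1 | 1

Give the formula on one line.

(c | (((~d | (c | ~b)) & ~a) & ((~b | (~c & b)) | d)))

  ~d = 1010101010101010
  ~b = 1111000011110000
  (c | ~b) = 1111001111110011
  (~d | (c | ~b)) = 1111101111111011
  ~a = 1111111100000000
  ((~d | (c | ~b)) & ~a) = 1111101100000000
  ~c = 1100110011001100
  (~c & b) = 0000110000001100
  (~b | (~c & b)) = 1111110011111100
  ((~b | (~c & b)) | d) = 1111110111111101
  (((~d | (c | ~b)) & ~a) & ((~b | (~c & b)) | d)) = 1111100100000000
  (c | (((~d | (c | ~b)) & ~a) & ((~b | (~c & b)) | d))) = 1111101100110011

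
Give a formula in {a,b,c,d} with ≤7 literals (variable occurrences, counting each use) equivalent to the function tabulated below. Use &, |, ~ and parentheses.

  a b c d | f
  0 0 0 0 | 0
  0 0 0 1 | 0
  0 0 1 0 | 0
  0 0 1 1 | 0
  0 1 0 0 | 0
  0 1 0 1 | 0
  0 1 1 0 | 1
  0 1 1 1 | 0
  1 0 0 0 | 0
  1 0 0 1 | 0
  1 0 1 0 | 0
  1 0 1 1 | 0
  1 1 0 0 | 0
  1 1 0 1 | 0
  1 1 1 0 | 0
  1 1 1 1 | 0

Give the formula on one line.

((~a & c) & (~d & b))

  ~a = 1111111100000000
  (~a & c) = 0011001100000000
  ~d = 1010101010101010
  (~d & b) = 0000101000001010
  ((~a & c) & (~d & b)) = 0000001000000000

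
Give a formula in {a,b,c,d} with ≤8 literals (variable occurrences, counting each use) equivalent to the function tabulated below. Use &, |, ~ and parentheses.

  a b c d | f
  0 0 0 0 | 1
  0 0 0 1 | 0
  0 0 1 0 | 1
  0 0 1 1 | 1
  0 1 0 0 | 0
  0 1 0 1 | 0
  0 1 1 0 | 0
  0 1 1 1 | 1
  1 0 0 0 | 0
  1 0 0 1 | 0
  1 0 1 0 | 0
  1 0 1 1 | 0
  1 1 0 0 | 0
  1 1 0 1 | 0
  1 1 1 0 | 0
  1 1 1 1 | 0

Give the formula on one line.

  ~b = 1111000011110000
  (d | ~b) = 1111010111110101
  ~a = 1111111100000000
  ((d | ~b) & ~a) = 1111010100000000
  ~d = 1010101010101010
  (~d | c) = 1011101110111011
  (((d | ~b) & ~a) & (~d | c)) = 1011000100000000

(((d | ~b) & ~a) & (~d | c))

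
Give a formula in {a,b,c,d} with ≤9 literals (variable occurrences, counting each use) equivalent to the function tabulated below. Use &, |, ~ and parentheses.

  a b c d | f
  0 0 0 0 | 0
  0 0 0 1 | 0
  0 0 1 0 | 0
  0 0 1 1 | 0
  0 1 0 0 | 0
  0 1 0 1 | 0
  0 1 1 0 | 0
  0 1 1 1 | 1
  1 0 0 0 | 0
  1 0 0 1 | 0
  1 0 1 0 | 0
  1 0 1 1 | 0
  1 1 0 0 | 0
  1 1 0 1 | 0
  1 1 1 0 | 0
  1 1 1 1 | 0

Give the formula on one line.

(((d & (~a & (d | b))) & b) & c)

  ~a = 1111111100000000
  (d | b) = 0101111101011111
  (~a & (d | b)) = 0101111100000000
  (d & (~a & (d | b))) = 0101010100000000
  ((d & (~a & (d | b))) & b) = 0000010100000000
  (((d & (~a & (d | b))) & b) & c) = 0000000100000000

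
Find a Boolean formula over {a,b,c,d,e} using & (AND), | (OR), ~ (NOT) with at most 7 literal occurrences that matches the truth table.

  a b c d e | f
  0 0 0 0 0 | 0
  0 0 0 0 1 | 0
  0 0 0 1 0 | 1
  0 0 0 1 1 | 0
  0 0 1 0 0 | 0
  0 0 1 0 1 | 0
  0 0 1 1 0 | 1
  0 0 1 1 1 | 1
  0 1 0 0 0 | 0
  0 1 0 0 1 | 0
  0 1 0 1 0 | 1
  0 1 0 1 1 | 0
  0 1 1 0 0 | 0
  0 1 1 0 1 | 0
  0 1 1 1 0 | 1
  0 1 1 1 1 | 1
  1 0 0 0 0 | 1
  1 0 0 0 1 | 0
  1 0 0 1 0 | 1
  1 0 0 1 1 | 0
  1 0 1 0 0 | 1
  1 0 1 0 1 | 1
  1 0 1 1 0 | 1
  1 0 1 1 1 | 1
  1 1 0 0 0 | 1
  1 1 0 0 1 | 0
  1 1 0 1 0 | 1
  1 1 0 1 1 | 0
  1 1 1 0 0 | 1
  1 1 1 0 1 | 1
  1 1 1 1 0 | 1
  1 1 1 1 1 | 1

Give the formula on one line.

((~e | (c & (e | ~c))) & (d | a))

  ~e = 10101010101010101010101010101010
  ~c = 11110000111100001111000011110000
  (e | ~c) = 11110101111101011111010111110101
  (c & (e | ~c)) = 00000101000001010000010100000101
  (~e | (c & (e | ~c))) = 10101111101011111010111110101111
  (d | a) = 00110011001100111111111111111111
  ((~e | (c & (e | ~c))) & (d | a)) = 00100011001000111010111110101111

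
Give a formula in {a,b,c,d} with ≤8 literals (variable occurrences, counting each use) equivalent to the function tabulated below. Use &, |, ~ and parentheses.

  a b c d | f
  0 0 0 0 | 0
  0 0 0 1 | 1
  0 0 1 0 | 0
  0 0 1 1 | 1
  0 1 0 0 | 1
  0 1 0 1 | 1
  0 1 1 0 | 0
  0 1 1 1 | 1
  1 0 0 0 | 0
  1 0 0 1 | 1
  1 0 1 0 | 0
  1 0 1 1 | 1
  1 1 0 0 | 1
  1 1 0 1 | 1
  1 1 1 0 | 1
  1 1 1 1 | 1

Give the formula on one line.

(d | (((a & b) | ~c) & ((c | d) | (b & ~d))))

  (a & b) = 0000000000001111
  ~c = 1100110011001100
  ((a & b) | ~c) = 1100110011001111
  (c | d) = 0111011101110111
  ~d = 1010101010101010
  (b & ~d) = 0000101000001010
  ((c | d) | (b & ~d)) = 0111111101111111
  (((a & b) | ~c) & ((c | d) | (b & ~d))) = 0100110001001111
  (d | (((a & b) | ~c) & ((c | d) | (b & ~d)))) = 0101110101011111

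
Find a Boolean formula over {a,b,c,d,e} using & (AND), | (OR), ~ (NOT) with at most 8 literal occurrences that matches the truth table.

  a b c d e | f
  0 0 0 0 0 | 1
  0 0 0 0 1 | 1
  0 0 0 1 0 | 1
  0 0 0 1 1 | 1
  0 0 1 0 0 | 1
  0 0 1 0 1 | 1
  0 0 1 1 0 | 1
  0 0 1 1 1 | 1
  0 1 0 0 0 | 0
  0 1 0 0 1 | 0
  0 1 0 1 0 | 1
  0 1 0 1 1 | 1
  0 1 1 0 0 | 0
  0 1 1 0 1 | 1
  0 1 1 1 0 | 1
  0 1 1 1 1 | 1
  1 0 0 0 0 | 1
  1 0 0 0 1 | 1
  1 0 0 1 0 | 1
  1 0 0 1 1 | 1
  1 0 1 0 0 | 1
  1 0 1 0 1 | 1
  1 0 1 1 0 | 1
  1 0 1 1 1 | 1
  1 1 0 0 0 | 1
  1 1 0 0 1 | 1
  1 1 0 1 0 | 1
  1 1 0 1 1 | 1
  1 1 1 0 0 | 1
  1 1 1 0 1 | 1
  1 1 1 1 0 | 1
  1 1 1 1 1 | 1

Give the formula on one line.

  ~b = 11111111000000001111111100000000
  (~b | d) = 11111111001100111111111100110011
  (a | (~b | d)) = 11111111001100111111111111111111
  (e & b) = 00000000010101010000000001010101
  (c & (e & b)) = 00000000000001010000000000000101
  ((a | (~b | d)) | (c & (e & b))) = 11111111001101111111111111111111

((a | (~b | d)) | (c & (e & b)))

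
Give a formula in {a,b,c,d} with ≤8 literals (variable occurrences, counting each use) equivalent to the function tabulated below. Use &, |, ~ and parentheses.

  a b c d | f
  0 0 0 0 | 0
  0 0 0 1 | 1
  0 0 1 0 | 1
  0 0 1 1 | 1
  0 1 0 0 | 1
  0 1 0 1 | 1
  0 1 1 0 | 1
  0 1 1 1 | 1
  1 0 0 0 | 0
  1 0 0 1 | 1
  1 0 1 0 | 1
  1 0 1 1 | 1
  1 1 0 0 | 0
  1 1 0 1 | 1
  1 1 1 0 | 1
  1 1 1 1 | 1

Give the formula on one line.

  (d | b) = 0101111101011111
  ~a = 1111111100000000
  ((d | b) & ~a) = 0101111100000000
  (((d | b) & ~a) | c) = 0111111100110011
  ((((d | b) & ~a) | c) | d) = 0111111101110111

((((d | b) & ~a) | c) | d)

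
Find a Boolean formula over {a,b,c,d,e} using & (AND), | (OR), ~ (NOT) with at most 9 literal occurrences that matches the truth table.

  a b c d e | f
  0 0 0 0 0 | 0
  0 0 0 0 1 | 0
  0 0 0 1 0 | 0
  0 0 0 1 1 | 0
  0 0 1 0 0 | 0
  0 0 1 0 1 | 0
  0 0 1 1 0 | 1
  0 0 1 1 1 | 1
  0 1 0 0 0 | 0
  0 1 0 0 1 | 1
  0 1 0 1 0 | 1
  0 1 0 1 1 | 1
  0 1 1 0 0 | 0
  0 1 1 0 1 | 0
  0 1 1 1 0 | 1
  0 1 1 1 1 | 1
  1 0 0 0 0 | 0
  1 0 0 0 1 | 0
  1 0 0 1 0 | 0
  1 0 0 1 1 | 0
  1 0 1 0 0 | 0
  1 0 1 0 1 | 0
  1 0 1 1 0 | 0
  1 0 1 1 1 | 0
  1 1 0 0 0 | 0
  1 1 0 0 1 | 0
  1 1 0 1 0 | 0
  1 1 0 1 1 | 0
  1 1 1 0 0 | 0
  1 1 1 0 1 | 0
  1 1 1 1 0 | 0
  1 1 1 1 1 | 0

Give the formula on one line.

  ~c = 11110000111100001111000011110000
  (e | d) = 01110111011101110111011101110111
  (~c & (e | d)) = 01110000011100000111000001110000
  (a | c) = 00001111000011111111111111111111
  (d & (a | c)) = 00000011000000110011001100110011
  ((~c & (e | d)) | (d & (a | c))) = 01110011011100110111001101110011
  (c | b) = 00001111111111110000111111111111
  ~a = 11111111111111110000000000000000
  ((c | b) & ~a) = 00001111111111110000000000000000
  (((~c & (e | d)) | (d & (a | c))) & ((c | b) & ~a)) = 00000011011100110000000000000000

(((~c & (e | d)) | (d & (a | c))) & ((c | b) & ~a))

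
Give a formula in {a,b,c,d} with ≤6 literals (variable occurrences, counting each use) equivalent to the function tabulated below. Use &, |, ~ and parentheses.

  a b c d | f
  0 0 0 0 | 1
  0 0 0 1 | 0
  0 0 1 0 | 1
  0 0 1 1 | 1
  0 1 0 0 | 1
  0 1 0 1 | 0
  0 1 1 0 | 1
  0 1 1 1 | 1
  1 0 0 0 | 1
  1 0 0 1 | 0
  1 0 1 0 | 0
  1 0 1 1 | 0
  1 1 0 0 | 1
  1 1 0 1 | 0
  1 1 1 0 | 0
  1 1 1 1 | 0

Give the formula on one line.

  ~c = 1100110011001100
  ~d = 1010101010101010
  (~c & ~d) = 1000100010001000
  ~a = 1111111100000000
  (c & ~a) = 0011001100000000
  ((~c & ~d) | (c & ~a)) = 1011101110001000

((~c & ~d) | (c & ~a))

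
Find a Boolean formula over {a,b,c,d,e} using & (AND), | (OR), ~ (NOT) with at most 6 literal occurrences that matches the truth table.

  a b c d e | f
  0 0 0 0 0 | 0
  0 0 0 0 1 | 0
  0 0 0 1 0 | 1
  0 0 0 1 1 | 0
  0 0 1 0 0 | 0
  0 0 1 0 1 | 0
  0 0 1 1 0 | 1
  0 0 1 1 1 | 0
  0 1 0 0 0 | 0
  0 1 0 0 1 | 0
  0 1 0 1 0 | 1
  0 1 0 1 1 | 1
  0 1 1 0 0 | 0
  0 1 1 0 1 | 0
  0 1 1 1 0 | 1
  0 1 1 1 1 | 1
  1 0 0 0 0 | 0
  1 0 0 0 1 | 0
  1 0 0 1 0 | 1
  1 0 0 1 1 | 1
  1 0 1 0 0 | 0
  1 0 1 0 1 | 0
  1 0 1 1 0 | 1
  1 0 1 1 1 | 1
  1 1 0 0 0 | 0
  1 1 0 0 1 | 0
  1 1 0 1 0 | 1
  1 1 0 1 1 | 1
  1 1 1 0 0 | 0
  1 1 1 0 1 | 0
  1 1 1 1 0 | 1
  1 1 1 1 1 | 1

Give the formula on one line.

(((b | (~e | a)) & (d | e)) & d)

  ~e = 10101010101010101010101010101010
  (~e | a) = 10101010101010101111111111111111
  (b | (~e | a)) = 10101010111111111111111111111111
  (d | e) = 01110111011101110111011101110111
  ((b | (~e | a)) & (d | e)) = 00100010011101110111011101110111
  (((b | (~e | a)) & (d | e)) & d) = 00100010001100110011001100110011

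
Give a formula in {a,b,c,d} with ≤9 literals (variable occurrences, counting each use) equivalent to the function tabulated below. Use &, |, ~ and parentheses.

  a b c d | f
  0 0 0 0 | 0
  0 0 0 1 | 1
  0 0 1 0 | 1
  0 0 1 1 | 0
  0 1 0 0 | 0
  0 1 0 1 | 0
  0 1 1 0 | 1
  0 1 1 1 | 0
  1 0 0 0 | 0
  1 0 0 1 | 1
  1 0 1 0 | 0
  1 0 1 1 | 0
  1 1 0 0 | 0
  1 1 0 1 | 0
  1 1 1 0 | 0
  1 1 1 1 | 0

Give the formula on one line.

  ~d = 1010101010101010
  ~a = 1111111100000000
  (~d & ~a) = 1010101000000000
  ((~d & ~a) & c) = 0010001000000000
  ~c = 1100110011001100
  ~b = 1111000011110000
  (~c & ~b) = 1100000011000000
  (d & (~c & ~b)) = 0100000001000000
  (((~d & ~a) & c) | (d & (~c & ~b))) = 0110001001000000

(((~d & ~a) & c) | (d & (~c & ~b)))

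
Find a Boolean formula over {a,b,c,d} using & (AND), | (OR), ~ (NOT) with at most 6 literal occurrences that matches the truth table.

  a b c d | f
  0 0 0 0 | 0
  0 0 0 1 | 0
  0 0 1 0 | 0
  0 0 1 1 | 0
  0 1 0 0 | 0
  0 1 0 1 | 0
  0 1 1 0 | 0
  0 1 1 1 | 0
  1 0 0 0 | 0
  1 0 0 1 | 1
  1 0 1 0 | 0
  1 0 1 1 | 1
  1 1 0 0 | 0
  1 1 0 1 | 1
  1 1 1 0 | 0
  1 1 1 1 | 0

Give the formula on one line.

((a & (((~c | ~d) & b) | ~b)) & d)

  ~c = 1100110011001100
  ~d = 1010101010101010
  (~c | ~d) = 1110111011101110
  ((~c | ~d) & b) = 0000111000001110
  ~b = 1111000011110000
  (((~c | ~d) & b) | ~b) = 1111111011111110
  (a & (((~c | ~d) & b) | ~b)) = 0000000011111110
  ((a & (((~c | ~d) & b) | ~b)) & d) = 0000000001010100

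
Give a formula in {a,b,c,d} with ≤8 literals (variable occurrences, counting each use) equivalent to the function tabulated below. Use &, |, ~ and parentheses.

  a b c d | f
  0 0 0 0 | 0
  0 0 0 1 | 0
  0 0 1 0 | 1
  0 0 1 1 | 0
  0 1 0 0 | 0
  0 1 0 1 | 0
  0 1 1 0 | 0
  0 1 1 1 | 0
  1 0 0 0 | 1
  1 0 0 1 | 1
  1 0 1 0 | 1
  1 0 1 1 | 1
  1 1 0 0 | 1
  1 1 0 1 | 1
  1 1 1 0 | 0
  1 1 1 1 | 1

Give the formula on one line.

(((a | c) & (d | (~c | ~b))) & (~d | a))

  (a | c) = 0011001111111111
  ~c = 1100110011001100
  ~b = 1111000011110000
  (~c | ~b) = 1111110011111100
  (d | (~c | ~b)) = 1111110111111101
  ((a | c) & (d | (~c | ~b))) = 0011000111111101
  ~d = 1010101010101010
  (~d | a) = 1010101011111111
  (((a | c) & (d | (~c | ~b))) & (~d | a)) = 0010000011111101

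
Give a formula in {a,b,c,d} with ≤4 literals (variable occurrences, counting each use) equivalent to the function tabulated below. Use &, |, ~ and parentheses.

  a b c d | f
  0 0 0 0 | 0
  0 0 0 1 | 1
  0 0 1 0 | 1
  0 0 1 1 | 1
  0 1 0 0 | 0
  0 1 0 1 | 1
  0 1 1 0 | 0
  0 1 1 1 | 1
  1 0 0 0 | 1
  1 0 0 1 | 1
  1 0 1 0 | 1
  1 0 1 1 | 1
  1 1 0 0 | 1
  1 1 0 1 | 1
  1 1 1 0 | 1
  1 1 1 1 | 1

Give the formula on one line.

(((~b & c) | a) | d)

  ~b = 1111000011110000
  (~b & c) = 0011000000110000
  ((~b & c) | a) = 0011000011111111
  (((~b & c) | a) | d) = 0111010111111111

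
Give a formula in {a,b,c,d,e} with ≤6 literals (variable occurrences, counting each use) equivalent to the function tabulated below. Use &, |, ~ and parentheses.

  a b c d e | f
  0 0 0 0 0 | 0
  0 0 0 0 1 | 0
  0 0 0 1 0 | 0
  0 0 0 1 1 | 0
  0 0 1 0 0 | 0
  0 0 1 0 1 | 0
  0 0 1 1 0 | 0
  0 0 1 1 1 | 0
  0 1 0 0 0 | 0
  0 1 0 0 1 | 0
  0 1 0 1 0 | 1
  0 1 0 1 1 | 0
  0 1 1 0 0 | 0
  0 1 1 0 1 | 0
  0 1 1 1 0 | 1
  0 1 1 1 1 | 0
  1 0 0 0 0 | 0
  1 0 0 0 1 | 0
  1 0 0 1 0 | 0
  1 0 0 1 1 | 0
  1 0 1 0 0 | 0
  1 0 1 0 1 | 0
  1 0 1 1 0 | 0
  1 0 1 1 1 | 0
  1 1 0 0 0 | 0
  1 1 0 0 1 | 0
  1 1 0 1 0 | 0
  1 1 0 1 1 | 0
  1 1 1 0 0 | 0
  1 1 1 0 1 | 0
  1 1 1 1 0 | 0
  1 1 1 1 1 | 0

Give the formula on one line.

((~e | a) & ((b & ~a) & d))

  ~e = 10101010101010101010101010101010
  (~e | a) = 10101010101010101111111111111111
  ~a = 11111111111111110000000000000000
  (b & ~a) = 00000000111111110000000000000000
  ((b & ~a) & d) = 00000000001100110000000000000000
  ((~e | a) & ((b & ~a) & d)) = 00000000001000100000000000000000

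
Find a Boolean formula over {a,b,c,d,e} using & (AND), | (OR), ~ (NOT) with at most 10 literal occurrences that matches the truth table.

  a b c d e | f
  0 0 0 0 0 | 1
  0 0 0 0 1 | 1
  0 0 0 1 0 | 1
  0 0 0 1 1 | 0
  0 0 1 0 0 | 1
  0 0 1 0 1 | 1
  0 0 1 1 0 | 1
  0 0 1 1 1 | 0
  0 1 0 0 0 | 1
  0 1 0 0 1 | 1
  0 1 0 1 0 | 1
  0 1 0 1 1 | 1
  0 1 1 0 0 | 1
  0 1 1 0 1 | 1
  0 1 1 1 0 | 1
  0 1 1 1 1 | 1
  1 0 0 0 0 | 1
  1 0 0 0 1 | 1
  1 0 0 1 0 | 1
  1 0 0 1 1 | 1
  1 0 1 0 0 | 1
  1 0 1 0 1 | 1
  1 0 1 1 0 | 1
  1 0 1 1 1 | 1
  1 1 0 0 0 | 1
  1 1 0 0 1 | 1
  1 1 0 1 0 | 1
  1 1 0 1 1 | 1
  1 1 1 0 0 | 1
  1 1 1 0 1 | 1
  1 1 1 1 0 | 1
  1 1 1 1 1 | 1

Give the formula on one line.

  ~d = 11001100110011001100110011001100
  ~a = 11111111111111110000000000000000
  (d | ~a) = 11111111111111110011001100110011
  (d & b) = 00000000001100110000000000110011
  ~b = 11111111000000001111111100000000
  ~e = 10101010101010101010101010101010
  (~b & ~e) = 10101010000000001010101000000000
  (a | (~b & ~e)) = 10101010000000001111111111111111
  ((d & b) | (a | (~b & ~e))) = 10101010001100111111111111111111
  ((d | ~a) & ((d & b) | (a | (~b & ~e)))) = 10101010001100110011001100110011
  (~d | ((d | ~a) & ((d & b) | (a | (~b & ~e))))) = 11101110111111111111111111111111

(~d | ((d | ~a) & ((d & b) | (a | (~b & ~e)))))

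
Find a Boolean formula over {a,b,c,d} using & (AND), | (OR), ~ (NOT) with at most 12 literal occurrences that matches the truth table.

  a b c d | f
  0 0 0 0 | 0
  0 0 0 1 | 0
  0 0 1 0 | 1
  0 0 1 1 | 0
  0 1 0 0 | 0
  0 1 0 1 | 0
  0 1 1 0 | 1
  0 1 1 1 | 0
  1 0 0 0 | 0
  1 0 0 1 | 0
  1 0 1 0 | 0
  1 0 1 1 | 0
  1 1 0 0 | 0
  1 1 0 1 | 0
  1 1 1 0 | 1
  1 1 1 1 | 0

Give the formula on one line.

  ~d = 1010101010101010
  (~d & c) = 0010001000100010
  (d & c) = 0001000100010001
  (b | (d & c)) = 0001111100011111
  ~a = 1111111100000000
  (~a & ~d) = 1010101000000000
  (b | (~a & ~d)) = 1010111100001111
  (~a | (b | (~a & ~d))) = 1111111100001111
  ((b | (d & c)) | (~a | (b | (~a & ~d)))) = 1111111100011111
  ((~d & c) & ((b | (d & c)) | (~a | (b | (~a & ~d))))) = 0010001000000010

((~d & c) & ((b | (d & c)) | (~a | (b | (~a & ~d)))))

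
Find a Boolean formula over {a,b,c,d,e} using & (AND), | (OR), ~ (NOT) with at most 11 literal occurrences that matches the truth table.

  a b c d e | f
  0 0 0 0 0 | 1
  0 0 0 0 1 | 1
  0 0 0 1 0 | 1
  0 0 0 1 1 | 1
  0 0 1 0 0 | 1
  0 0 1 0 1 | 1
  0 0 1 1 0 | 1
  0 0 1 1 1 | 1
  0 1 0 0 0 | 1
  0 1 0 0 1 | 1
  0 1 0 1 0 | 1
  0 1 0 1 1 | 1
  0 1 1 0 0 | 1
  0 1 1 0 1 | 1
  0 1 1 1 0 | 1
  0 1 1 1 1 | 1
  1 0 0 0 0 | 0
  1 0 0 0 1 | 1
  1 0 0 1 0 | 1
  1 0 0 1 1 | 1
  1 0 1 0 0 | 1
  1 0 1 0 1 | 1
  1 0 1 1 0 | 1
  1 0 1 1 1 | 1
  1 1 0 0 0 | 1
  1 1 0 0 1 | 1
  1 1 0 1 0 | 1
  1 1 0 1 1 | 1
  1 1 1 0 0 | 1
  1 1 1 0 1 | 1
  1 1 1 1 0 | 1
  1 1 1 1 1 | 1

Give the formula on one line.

(((a | ~d) & ~a) | ((c | d) | ((e | b) & (~e | a))))

  ~d = 11001100110011001100110011001100
  (a | ~d) = 11001100110011001111111111111111
  ~a = 11111111111111110000000000000000
  ((a | ~d) & ~a) = 11001100110011000000000000000000
  (c | d) = 00111111001111110011111100111111
  (e | b) = 01010101111111110101010111111111
  ~e = 10101010101010101010101010101010
  (~e | a) = 10101010101010101111111111111111
  ((e | b) & (~e | a)) = 00000000101010100101010111111111
  ((c | d) | ((e | b) & (~e | a))) = 00111111101111110111111111111111
  (((a | ~d) & ~a) | ((c | d) | ((e | b) & (~e | a)))) = 11111111111111110111111111111111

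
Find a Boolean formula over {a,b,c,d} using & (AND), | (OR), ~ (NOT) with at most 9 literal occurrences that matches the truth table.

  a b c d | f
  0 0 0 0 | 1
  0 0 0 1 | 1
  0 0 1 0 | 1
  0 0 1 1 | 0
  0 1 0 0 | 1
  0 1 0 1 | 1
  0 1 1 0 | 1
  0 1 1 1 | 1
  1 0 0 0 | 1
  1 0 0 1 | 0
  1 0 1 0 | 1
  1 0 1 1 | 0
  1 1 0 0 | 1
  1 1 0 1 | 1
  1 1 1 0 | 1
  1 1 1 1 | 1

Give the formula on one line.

(~d | ((b & d) | ((c | (~c & ~a)) & ~c)))

  ~d = 1010101010101010
  (b & d) = 0000010100000101
  ~c = 1100110011001100
  ~a = 1111111100000000
  (~c & ~a) = 1100110000000000
  (c | (~c & ~a)) = 1111111100110011
  ((c | (~c & ~a)) & ~c) = 1100110000000000
  ((b & d) | ((c | (~c & ~a)) & ~c)) = 1100110100000101
  (~d | ((b & d) | ((c | (~c & ~a)) & ~c))) = 1110111110101111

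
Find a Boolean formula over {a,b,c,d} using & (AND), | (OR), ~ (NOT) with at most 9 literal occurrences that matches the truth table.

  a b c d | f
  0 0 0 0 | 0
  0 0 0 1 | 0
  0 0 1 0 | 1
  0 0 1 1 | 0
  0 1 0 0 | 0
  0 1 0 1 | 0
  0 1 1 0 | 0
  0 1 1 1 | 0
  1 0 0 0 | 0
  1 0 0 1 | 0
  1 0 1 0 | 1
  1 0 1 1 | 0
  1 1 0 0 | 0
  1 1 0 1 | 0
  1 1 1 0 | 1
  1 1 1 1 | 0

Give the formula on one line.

((c & ~d) & (((b | ~d) & ((~b & ~d) | a)) & (c | b)))

  ~d = 1010101010101010
  (c & ~d) = 0010001000100010
  (b | ~d) = 1010111110101111
  ~b = 1111000011110000
  (~b & ~d) = 1010000010100000
  ((~b & ~d) | a) = 1010000011111111
  ((b | ~d) & ((~b & ~d) | a)) = 1010000010101111
  (c | b) = 0011111100111111
  (((b | ~d) & ((~b & ~d) | a)) & (c | b)) = 0010000000101111
  ((c & ~d) & (((b | ~d) & ((~b & ~d) | a)) & (c | b))) = 0010000000100010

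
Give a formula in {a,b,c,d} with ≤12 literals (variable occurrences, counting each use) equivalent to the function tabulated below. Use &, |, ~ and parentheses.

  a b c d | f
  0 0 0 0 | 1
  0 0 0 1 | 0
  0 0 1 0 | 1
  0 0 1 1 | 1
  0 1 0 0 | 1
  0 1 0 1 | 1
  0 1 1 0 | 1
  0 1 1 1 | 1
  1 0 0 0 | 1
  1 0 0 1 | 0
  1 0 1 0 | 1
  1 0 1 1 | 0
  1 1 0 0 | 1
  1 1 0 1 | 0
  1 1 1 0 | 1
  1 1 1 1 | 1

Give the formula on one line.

  ~a = 1111111100000000
  (~a | c) = 1111111100110011
  (b & (~a | c)) = 0000111100000011
  ((b & (~a | c)) | c) = 0011111100110011
  ~d = 1010101010101010
  (((b & (~a | c)) | c) | ~d) = 1011111110111011
  (~a | b) = 1111111100001111
  ~c = 1100110011001100
  (~c | ~d) = 1110111011101110
  ((~a | b) | (~c | ~d)) = 1111111111101111
  ((((b & (~a | c)) | c) | ~d) & ((~a | b) | (~c | ~d))) = 1011111110101011

((((b & (~a | c)) | c) | ~d) & ((~a | b) | (~c | ~d)))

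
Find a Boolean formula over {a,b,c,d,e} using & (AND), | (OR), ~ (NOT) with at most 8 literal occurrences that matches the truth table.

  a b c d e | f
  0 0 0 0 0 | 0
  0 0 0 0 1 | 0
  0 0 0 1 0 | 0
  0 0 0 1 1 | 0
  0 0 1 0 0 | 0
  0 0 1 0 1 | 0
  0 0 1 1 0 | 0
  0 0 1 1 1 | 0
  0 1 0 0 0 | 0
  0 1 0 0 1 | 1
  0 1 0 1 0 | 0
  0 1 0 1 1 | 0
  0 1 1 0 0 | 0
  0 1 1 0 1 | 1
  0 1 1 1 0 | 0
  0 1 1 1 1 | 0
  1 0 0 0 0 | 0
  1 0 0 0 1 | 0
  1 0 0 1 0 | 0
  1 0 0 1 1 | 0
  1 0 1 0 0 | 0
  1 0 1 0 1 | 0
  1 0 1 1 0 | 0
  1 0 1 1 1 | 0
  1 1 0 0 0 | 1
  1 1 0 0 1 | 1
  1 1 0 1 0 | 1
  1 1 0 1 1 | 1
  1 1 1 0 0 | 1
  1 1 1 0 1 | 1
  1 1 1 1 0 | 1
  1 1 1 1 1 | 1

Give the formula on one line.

  (e & b) = 00000000010101010000000001010101
  ~d = 11001100110011001100110011001100
  ((e & b) & ~d) = 00000000010001000000000001000100
  ~c = 11110000111100001111000011110000
  ~e = 10101010101010101010101010101010
  (d | ~e) = 10111011101110111011101110111011
  (~c | (d | ~e)) = 11111011111110111111101111111011
  (a & b) = 00000000000000000000000011111111
  ((~c | (d | ~e)) & (a & b)) = 00000000000000000000000011111011
  (((e & b) & ~d) | ((~c | (d | ~e)) & (a & b))) = 00000000010001000000000011111111

(((e & b) & ~d) | ((~c | (d | ~e)) & (a & b)))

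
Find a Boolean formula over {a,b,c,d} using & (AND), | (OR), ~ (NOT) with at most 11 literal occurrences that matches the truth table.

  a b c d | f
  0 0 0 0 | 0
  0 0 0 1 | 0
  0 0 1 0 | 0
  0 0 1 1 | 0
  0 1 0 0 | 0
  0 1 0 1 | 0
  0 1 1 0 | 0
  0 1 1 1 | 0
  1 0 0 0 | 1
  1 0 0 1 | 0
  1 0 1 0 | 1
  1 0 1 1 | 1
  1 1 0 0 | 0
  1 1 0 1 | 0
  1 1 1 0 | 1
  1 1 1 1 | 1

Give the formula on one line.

  ~d = 1010101010101010
  (c | ~d) = 1011101110111011
  (c & b) = 0000001100000011
  ~b = 1111000011110000
  ((c & b) | ~b) = 1111001111110011
  (d | c) = 0111011101110111
  (((c & b) | ~b) | (d | c)) = 1111011111110111
  ((c | ~d) & (((c & b) | ~b) | (d | c))) = 1011001110110011
  (((c | ~d) & (((c & b) | ~b) | (d | c))) & a) = 0000000010110011

(((c | ~d) & (((c & b) | ~b) | (d | c))) & a)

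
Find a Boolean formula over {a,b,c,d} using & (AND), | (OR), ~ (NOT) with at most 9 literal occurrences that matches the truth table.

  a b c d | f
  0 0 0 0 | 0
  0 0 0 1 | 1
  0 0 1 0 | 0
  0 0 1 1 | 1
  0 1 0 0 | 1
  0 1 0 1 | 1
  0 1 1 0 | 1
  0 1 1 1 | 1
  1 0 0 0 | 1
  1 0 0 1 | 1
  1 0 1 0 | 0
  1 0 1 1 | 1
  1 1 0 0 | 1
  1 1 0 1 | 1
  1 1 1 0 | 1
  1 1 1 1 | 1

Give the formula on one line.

((d | b) | (((b | (~d & ~c)) & ~d) & (~c & (a | d))))

  (d | b) = 0101111101011111
  ~d = 1010101010101010
  ~c = 1100110011001100
  (~d & ~c) = 1000100010001000
  (b | (~d & ~c)) = 1000111110001111
  ((b | (~d & ~c)) & ~d) = 1000101010001010
  (a | d) = 0101010111111111
  (~c & (a | d)) = 0100010011001100
  (((b | (~d & ~c)) & ~d) & (~c & (a | d))) = 0000000010001000
  ((d | b) | (((b | (~d & ~c)) & ~d) & (~c & (a | d)))) = 0101111111011111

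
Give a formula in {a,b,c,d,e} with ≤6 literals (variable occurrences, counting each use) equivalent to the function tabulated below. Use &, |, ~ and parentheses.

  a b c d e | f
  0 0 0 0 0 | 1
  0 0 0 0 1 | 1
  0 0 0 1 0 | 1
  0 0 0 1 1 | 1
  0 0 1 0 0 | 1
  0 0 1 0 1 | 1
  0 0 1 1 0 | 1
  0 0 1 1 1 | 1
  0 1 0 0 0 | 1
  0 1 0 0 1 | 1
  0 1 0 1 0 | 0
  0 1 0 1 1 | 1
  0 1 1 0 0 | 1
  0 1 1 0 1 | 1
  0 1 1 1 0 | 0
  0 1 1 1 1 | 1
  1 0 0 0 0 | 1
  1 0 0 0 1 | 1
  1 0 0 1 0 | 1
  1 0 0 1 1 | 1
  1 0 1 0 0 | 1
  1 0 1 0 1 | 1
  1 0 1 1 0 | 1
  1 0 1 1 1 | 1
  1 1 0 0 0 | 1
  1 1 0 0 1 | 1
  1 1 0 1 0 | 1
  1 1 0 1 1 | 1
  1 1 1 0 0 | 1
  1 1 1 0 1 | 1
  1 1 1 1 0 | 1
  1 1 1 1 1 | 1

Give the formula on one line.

  ~a = 11111111111111110000000000000000
  ~b = 11111111000000001111111100000000
  (~b | e) = 11111111010101011111111101010101
  (~a & (~b | e)) = 11111111010101010000000000000000
  ~d = 11001100110011001100110011001100
  (~d | a) = 11001100110011001111111111111111
  ((~a & (~b | e)) | (~d | a)) = 11111111110111011111111111111111

((~a & (~b | e)) | (~d | a))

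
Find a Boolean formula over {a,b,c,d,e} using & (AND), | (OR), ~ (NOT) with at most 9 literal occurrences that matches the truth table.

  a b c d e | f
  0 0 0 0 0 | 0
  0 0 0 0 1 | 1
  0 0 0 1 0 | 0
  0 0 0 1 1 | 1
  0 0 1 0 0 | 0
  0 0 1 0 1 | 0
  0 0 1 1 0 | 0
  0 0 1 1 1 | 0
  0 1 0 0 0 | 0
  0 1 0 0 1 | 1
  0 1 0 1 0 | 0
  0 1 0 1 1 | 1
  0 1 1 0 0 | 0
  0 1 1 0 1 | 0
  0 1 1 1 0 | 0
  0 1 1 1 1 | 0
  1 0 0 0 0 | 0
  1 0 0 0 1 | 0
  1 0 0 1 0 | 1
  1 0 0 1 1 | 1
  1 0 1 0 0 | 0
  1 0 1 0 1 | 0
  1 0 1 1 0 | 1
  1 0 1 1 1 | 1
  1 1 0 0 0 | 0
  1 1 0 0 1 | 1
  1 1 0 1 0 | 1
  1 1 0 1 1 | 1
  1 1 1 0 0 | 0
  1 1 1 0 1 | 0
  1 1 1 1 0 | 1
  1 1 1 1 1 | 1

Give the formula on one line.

  ~c = 11110000111100001111000011110000
  (e & ~c) = 01010000010100000101000001010000
  (b & ~c) = 00000000111100000000000011110000
  ~a = 11111111111111110000000000000000
  ((b & ~c) | ~a) = 11111111111111110000000011110000
  (((b & ~c) | ~a) | b) = 11111111111111110000000011111111
  ((e & ~c) & (((b & ~c) | ~a) | b)) = 01010000010100000000000001010000
  (a & d) = 00000000000000000011001100110011
  (((e & ~c) & (((b & ~c) | ~a) | b)) | (a & d)) = 01010000010100000011001101110011

(((e & ~c) & (((b & ~c) | ~a) | b)) | (a & d))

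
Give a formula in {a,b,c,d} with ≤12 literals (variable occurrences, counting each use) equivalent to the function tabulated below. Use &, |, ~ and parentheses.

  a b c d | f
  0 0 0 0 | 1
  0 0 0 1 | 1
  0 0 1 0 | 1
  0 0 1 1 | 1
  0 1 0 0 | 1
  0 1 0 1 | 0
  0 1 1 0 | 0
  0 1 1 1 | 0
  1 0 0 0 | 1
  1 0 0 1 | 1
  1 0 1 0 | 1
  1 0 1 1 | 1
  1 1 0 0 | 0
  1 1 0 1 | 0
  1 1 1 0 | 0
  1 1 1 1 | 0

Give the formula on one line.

(~b | (((~b & ~d) | ((~a & ~d) & (b & (~a | c)))) & ~c))

  ~b = 1111000011110000
  ~d = 1010101010101010
  (~b & ~d) = 1010000010100000
  ~a = 1111111100000000
  (~a & ~d) = 1010101000000000
  (~a | c) = 1111111100110011
  (b & (~a | c)) = 0000111100000011
  ((~a & ~d) & (b & (~a | c))) = 0000101000000000
  ((~b & ~d) | ((~a & ~d) & (b & (~a | c)))) = 1010101010100000
  ~c = 1100110011001100
  (((~b & ~d) | ((~a & ~d) & (b & (~a | c)))) & ~c) = 1000100010000000
  (~b | (((~b & ~d) | ((~a & ~d) & (b & (~a | c)))) & ~c)) = 1111100011110000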